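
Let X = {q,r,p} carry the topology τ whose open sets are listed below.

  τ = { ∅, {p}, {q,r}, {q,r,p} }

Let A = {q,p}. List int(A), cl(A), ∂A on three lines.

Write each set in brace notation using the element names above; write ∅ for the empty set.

U open, U⊆A: ∅, {p}. int(A) = ⋃ = {p}
X∖A={r}, int(X∖A)=∅, hence cl(A)={q,r,p}
∂A: remove int from cl → {q,r}

int(A) = {p}
cl(A)  = {q,r,p}
∂A     = {q,r}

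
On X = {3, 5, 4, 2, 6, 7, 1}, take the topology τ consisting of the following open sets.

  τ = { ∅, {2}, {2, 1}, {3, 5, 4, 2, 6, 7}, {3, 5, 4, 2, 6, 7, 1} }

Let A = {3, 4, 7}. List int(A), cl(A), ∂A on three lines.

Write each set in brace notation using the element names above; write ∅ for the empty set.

int(A) = ∅
cl(A)  = {3, 5, 4, 6, 7}
∂A     = {3, 5, 4, 6, 7}

open subsets of A: ∅; so int(A) = ∅
closure: X∖int(X∖A) = X∖{2, 1} = {3, 5, 4, 6, 7}
∂A = {3, 5, 4, 6, 7} minus ∅ = {3, 5, 4, 6, 7}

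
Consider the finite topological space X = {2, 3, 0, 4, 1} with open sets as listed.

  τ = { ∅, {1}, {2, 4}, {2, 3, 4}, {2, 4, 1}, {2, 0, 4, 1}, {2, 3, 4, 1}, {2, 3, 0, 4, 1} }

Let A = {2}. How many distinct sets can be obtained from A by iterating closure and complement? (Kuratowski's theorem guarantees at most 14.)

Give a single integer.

8

complement {3, 0, 4, 1}; its interior {1}; cl(A) = X∖{1} = {2, 3, 0, 4}
With k = closure, c = complement:
  1. A     = {2}
  2. kA    = {2, 3, 0, 4}
  3. cA    = {3, 0, 4, 1}
  4. ckA   = {1}
  5. kcA   = {2, 3, 0, 4, 1}
  6. kckA  = {0, 1}
  7. ckcA  = ∅
  8. ckckA = {2, 3, 4}
k, c of each give nothing new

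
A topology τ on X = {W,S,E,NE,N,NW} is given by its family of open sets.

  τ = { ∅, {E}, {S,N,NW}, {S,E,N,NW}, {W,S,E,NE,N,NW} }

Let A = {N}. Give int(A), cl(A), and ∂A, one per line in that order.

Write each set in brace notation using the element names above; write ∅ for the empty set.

int(A) = ∅
cl(A)  = {W,S,NE,N,NW}
∂A     = {W,S,NE,N,NW}

opens ⊆ A: ∅; union → int = ∅
complement {W,S,E,NE,NW}; its interior {E}; cl(A) = X∖{E} = {W,S,NE,N,NW}
boundary = {W,S,NE,N,NW} ∖ ∅ = {W,S,NE,N,NW}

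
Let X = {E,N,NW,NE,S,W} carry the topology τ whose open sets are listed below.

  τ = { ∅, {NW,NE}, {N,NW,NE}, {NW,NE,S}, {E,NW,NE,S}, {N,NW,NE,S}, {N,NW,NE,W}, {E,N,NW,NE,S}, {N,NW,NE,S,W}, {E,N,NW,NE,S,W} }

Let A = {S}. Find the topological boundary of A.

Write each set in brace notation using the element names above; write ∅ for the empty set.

{E,S}

U open, U⊆A: ∅. int(A) = ⋃ = ∅
X∖A={E,N,NW,NE,W}, int(X∖A)={N,NW,NE,W}, hence cl(A)={E,S}
∂A: remove int from cl → {E,S}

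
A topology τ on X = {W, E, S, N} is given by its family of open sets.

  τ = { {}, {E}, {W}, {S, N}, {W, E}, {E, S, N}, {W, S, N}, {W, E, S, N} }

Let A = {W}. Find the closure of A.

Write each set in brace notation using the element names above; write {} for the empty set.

{W}

X∖A={E, S, N}, int(X∖A)={E, S, N}, hence cl(A)={W}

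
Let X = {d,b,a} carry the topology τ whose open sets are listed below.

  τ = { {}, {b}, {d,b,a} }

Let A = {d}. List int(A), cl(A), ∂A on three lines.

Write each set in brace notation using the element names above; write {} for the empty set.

U open, U⊆A: {}. int(A) = ⋃ = {}
X∖A={b,a}, int(X∖A)={b}, hence cl(A)={d,a}
∂A: remove int from cl → {d,a}

int(A) = {}
cl(A)  = {d,a}
∂A     = {d,a}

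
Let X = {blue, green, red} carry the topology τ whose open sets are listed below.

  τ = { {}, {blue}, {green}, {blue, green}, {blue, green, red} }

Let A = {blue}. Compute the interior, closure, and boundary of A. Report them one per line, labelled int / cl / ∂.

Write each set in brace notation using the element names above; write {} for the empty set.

interior: largest open inside A is {blue} (from {}, {blue})
cl via duality: int({green, red}) = {green}, so X∖{green} = {blue, red}
cl∖int = {red}

int(A) = {blue}
cl(A)  = {blue, red}
∂A     = {red}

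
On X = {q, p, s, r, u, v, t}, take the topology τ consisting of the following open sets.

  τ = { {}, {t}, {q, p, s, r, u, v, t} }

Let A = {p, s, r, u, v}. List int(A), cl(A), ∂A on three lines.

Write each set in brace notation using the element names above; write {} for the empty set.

opens ⊆ A: {}; union → int = {}
complement {q, t}; its interior {t}; cl(A) = X∖{t} = {q, p, s, r, u, v}
boundary = {q, p, s, r, u, v} ∖ {} = {q, p, s, r, u, v}

int(A) = {}
cl(A)  = {q, p, s, r, u, v}
∂A     = {q, p, s, r, u, v}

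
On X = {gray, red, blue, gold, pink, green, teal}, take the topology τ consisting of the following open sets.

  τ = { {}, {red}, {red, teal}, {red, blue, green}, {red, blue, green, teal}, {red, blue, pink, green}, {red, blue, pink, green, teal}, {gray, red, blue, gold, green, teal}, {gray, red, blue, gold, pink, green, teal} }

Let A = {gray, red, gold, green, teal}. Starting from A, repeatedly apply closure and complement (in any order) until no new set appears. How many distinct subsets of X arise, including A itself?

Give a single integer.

6

cl via duality: int({blue, pink}) = {}, so X∖{} = {gray, red, blue, gold, pink, green, teal}
Write k for closure, c for complement:
  1. A     = {gray, red, gold, green, teal}
  2. kA    = {gray, red, blue, gold, pink, green, teal}
  3. cA    = {blue, pink}
  4. ckA   = {}
  5. kcA   = {gray, blue, gold, pink, green}
  6. ckcA  = {red, teal}
applying k or c yields no new set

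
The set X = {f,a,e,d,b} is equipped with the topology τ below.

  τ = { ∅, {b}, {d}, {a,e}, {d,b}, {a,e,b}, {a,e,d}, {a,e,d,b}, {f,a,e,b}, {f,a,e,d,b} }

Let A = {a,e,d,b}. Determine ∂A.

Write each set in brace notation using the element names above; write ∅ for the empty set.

U open, U⊆A: ∅, {b}, {d}, {a,e}, {d,b}, {a,e,b}, {a,e,d}, {a,e,d,b}. int(A) = ⋃ = {a,e,d,b}
X∖A={f}, int(X∖A)=∅, hence cl(A)={f,a,e,d,b}
∂A: remove int from cl → {f}

{f}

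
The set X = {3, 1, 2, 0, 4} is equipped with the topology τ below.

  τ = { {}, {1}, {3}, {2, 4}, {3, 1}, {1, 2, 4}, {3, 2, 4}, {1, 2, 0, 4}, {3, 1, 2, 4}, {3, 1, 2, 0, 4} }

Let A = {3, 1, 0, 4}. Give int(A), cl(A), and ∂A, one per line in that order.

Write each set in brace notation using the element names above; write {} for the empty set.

int(A) = {3, 1}
cl(A)  = {3, 1, 2, 0, 4}
∂A     = {2, 0, 4}

U open, U⊆A: {}, {3}, {1}, {3, 1}. int(A) = ⋃ = {3, 1}
X∖A={2}, int(X∖A)={}, hence cl(A)={3, 1, 2, 0, 4}
∂A: remove int from cl → {2, 0, 4}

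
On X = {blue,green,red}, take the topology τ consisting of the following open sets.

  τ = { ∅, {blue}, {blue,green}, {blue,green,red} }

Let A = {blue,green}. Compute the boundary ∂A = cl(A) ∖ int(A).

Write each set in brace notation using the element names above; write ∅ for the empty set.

{red}

open subsets of A: ∅, {blue}, {blue,green}; so int(A) = {blue,green}
closure: X∖int(X∖A) = X∖∅ = {blue,green,red}
∂A = {blue,green,red} minus {blue,green} = {red}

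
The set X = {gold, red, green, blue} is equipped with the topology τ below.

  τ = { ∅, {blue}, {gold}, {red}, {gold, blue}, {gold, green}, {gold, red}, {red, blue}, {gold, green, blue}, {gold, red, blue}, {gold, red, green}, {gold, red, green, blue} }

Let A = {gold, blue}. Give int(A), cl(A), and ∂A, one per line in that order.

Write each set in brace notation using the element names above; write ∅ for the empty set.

open subsets of A: ∅, {gold}, {blue}, {gold, blue}; so int(A) = {gold, blue}
closure: X∖int(X∖A) = X∖{red} = {gold, green, blue}
∂A = {gold, green, blue} minus {gold, blue} = {green}

int(A) = {gold, blue}
cl(A)  = {gold, green, blue}
∂A     = {green}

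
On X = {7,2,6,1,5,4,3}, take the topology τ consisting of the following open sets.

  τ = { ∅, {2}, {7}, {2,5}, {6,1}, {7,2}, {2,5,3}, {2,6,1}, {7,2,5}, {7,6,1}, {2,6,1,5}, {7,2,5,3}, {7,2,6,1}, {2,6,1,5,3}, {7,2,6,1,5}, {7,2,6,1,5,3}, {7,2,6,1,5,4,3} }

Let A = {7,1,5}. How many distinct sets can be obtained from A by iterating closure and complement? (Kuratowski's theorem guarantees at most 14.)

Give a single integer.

cl via duality: int({2,6,4,3}) = {2}, so X∖{2} = {7,6,1,5,4,3}
Write k for closure, c for complement:
  1. A     = {7,1,5}
  2. kA    = {7,6,1,5,4,3}
  3. cA    = {2,6,4,3}
  4. ckA   = {2}
  5. kcA   = {2,6,1,5,4,3}
  6. kckA  = {2,5,4,3}
  7. ckcA  = {7}
  8. ckckA = {7,6,1}
  9. kckcA = {7,4}
  10. kckckA = {7,6,1,4}
  11. ckckcA = {2,6,1,5,3}
  12. ckckckA = {2,5,3}
applying k or c yields no new set

12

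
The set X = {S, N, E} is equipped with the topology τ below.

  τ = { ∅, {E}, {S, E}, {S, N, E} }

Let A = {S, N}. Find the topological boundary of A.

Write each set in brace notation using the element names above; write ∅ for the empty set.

{S, N}

open subsets of A: ∅; so int(A) = ∅
closure: X∖int(X∖A) = X∖{E} = {S, N}
∂A = {S, N} minus ∅ = {S, N}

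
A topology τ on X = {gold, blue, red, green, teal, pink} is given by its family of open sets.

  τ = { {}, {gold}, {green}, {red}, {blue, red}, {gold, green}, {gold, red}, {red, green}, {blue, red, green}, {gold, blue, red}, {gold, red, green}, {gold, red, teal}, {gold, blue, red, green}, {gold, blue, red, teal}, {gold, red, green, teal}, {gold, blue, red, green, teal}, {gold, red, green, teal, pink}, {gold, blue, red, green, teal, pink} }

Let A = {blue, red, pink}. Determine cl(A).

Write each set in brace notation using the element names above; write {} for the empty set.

{blue, red, teal, pink}

complement {gold, green, teal}; its interior {gold, green}; cl(A) = X∖{gold, green} = {blue, red, teal, pink}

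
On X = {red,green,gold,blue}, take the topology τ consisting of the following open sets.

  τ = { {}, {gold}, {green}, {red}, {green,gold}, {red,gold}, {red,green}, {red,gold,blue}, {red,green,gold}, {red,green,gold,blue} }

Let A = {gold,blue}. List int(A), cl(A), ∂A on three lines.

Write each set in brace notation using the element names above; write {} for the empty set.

interior: largest open inside A is {gold} (from {}, {gold})
cl via duality: int({red,green}) = {red,green}, so X∖{red,green} = {gold,blue}
cl∖int = {blue}

int(A) = {gold}
cl(A)  = {gold,blue}
∂A     = {blue}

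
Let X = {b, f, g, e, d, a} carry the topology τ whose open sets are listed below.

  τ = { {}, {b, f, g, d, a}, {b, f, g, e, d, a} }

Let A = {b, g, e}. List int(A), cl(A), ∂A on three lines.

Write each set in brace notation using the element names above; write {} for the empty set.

int(A) = {}
cl(A)  = {b, f, g, e, d, a}
∂A     = {b, f, g, e, d, a}

U open, U⊆A: {}. int(A) = ⋃ = {}
X∖A={f, d, a}, int(X∖A)={}, hence cl(A)={b, f, g, e, d, a}
∂A: remove int from cl → {b, f, g, e, d, a}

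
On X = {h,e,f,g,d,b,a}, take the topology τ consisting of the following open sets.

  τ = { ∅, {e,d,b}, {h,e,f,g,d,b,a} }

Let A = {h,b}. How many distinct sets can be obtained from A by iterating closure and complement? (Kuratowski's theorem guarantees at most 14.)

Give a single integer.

complement {e,f,g,d,a}; its interior ∅; cl(A) = X∖∅ = {h,e,f,g,d,b,a}
With k = closure, c = complement:
  1. A     = {h,b}
  2. kA    = {h,e,f,g,d,b,a}
  3. cA    = {e,f,g,d,a}
  4. ckA   = ∅
k, c of each give nothing new

4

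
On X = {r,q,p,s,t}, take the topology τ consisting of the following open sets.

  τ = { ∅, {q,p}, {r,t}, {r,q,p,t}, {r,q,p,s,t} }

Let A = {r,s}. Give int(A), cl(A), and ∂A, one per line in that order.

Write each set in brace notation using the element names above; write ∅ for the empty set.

open subsets of A: ∅; so int(A) = ∅
closure: X∖int(X∖A) = X∖{q,p} = {r,s,t}
∂A = {r,s,t} minus ∅ = {r,s,t}

int(A) = ∅
cl(A)  = {r,s,t}
∂A     = {r,s,t}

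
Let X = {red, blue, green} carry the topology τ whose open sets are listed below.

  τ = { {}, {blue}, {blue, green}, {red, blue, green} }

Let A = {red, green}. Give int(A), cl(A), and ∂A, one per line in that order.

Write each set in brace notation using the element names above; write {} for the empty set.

int(A) = {}
cl(A)  = {red, green}
∂A     = {red, green}

opens ⊆ A: {}; union → int = {}
complement {blue}; its interior {blue}; cl(A) = X∖{blue} = {red, green}
boundary = {red, green} ∖ {} = {red, green}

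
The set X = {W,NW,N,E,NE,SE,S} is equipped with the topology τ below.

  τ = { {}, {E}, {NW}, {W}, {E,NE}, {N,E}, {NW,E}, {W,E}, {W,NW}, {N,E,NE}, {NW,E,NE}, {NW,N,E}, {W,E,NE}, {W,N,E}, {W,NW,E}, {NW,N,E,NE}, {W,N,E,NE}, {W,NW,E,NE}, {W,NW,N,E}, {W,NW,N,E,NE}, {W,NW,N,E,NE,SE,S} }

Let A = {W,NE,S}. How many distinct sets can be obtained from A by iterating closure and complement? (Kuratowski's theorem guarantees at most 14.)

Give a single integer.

8

closure: X∖int(X∖A) = X∖{NW,N,E} = {W,NE,SE,S}
Let k=closure and c=complement:
  1. A     = {W,NE,S}
  2. kA    = {W,NE,SE,S}
  3. cA    = {NW,N,E,SE}
  4. ckA   = {NW,N,E}
  5. kcA   = {NW,N,E,NE,SE,S}
  6. ckcA  = {W}
  7. kckcA = {W,SE,S}
  8. ckckcA = {NW,N,E,NE}
— saturated at 8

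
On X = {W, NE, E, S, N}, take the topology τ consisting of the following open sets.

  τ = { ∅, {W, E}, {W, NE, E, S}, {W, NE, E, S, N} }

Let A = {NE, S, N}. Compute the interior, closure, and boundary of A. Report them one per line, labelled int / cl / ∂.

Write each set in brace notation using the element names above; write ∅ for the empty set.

open subsets of A: ∅; so int(A) = ∅
closure: X∖int(X∖A) = X∖{W, E} = {NE, S, N}
∂A = {NE, S, N} minus ∅ = {NE, S, N}

int(A) = ∅
cl(A)  = {NE, S, N}
∂A     = {NE, S, N}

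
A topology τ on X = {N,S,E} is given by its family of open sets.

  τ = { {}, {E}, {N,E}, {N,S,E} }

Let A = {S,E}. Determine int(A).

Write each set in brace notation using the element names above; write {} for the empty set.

{E}

opens ⊆ A: {}, {E}; union → int = {E}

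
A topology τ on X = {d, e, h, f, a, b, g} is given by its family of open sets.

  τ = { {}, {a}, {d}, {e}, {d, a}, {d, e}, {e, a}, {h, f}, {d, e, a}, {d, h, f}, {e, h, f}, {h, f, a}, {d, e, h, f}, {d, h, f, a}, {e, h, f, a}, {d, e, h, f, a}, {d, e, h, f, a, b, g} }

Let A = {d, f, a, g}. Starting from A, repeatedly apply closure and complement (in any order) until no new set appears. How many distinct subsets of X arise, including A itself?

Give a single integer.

10

closure: X∖int(X∖A) = X∖{e} = {d, h, f, a, b, g}
Let k=closure and c=complement:
  1. A     = {d, f, a, g}
  2. kA    = {d, h, f, a, b, g}
  3. cA    = {e, h, b}
  4. ckA   = {e}
  5. kcA   = {e, h, f, b, g}
  6. kckA  = {e, b, g}
  7. ckcA  = {d, a}
  8. ckckA = {d, h, f, a}
  9. kckcA = {d, a, b, g}
  10. ckckcA = {e, h, f}
— saturated at 10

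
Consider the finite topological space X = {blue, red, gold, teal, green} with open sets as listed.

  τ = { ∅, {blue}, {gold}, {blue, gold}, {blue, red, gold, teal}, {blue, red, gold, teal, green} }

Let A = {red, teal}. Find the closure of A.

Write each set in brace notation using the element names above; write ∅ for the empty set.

closure: X∖int(X∖A) = X∖{blue, gold} = {red, teal, green}

{red, teal, green}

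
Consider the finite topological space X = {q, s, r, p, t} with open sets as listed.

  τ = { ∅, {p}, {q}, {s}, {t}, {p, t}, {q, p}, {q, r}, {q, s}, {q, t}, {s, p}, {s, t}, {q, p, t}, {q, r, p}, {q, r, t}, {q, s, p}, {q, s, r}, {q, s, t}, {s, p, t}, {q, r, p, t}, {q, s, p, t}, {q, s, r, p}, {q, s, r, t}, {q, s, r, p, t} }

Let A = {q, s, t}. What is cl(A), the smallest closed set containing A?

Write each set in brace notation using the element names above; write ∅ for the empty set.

{q, s, r, t}

cl via duality: int({r, p}) = {p}, so X∖{p} = {q, s, r, t}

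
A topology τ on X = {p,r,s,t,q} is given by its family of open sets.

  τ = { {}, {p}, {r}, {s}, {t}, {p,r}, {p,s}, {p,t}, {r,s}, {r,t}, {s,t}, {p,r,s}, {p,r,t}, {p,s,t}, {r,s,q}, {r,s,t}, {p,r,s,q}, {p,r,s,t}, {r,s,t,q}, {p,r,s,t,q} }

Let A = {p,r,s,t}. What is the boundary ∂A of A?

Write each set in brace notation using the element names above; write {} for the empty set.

{q}

opens ⊆ A: {}, {t}, {p}, {r}, {s}, {p,s}, {r,s}, {p,t}, {s,t}, {p,r}, {r,t}, {p,s,t}, {p,r,t}, {r,s,t}, {p,r,s}, {p,r,s,t}; union → int = {p,r,s,t}
complement {q}; its interior {}; cl(A) = X∖{} = {p,r,s,t,q}
boundary = {p,r,s,t,q} ∖ {p,r,s,t} = {q}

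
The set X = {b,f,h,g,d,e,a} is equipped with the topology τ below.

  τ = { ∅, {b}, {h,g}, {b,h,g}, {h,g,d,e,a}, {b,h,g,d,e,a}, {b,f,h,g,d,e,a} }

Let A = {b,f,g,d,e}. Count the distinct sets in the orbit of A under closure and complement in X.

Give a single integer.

complement {h,a}; its interior ∅; cl(A) = X∖∅ = {b,f,h,g,d,e,a}
With k = closure, c = complement:
  1. A     = {b,f,g,d,e}
  2. kA    = {b,f,h,g,d,e,a}
  3. cA    = {h,a}
  4. ckA   = ∅
  5. kcA   = {f,h,g,d,e,a}
  6. ckcA  = {b}
  7. kckcA = {b,f}
  8. ckckcA = {h,g,d,e,a}
k, c of each give nothing new

8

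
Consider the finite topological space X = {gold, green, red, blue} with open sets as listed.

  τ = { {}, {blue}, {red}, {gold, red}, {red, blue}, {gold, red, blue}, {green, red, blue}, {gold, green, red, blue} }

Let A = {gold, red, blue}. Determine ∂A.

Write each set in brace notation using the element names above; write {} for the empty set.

{green}

U open, U⊆A: {}, {red}, {blue}, {gold, red}, {red, blue}, {gold, red, blue}. int(A) = ⋃ = {gold, red, blue}
X∖A={green}, int(X∖A)={}, hence cl(A)={gold, green, red, blue}
∂A: remove int from cl → {green}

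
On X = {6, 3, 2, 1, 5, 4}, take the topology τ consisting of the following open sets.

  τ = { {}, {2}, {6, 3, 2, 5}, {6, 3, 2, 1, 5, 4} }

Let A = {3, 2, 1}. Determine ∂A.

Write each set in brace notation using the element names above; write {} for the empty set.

{6, 3, 1, 5, 4}

interior: largest open inside A is {2} (from {}, {2})
cl via duality: int({6, 5, 4}) = {}, so X∖{} = {6, 3, 2, 1, 5, 4}
cl∖int = {6, 3, 1, 5, 4}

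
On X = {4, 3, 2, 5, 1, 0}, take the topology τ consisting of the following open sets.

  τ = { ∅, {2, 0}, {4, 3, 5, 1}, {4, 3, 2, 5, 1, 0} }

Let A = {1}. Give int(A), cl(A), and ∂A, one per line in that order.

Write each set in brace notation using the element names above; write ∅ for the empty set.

U open, U⊆A: ∅. int(A) = ⋃ = ∅
X∖A={4, 3, 2, 5, 0}, int(X∖A)={2, 0}, hence cl(A)={4, 3, 5, 1}
∂A: remove int from cl → {4, 3, 5, 1}

int(A) = ∅
cl(A)  = {4, 3, 5, 1}
∂A     = {4, 3, 5, 1}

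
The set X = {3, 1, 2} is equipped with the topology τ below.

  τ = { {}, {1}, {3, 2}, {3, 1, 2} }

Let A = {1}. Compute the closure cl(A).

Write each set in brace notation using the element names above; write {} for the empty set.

complement {3, 2}; its interior {3, 2}; cl(A) = X∖{3, 2} = {1}

{1}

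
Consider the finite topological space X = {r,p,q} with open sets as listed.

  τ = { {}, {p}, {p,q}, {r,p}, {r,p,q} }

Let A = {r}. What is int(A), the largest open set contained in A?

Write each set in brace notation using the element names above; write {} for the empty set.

{}

interior: largest open inside A is {} (from {})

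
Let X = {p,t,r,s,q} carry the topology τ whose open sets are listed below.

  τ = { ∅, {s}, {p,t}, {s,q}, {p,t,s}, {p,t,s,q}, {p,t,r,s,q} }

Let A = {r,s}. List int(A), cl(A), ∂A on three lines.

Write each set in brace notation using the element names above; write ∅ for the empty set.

int(A) = {s}
cl(A)  = {r,s,q}
∂A     = {r,q}

interior: largest open inside A is {s} (from ∅, {s})
cl via duality: int({p,t,q}) = {p,t}, so X∖{p,t} = {r,s,q}
cl∖int = {r,q}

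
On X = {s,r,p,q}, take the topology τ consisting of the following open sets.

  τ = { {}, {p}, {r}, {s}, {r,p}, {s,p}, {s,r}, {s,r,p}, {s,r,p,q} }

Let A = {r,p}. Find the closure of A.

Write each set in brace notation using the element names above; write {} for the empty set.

{r,p,q}

cl via duality: int({s,q}) = {s}, so X∖{s} = {r,p,q}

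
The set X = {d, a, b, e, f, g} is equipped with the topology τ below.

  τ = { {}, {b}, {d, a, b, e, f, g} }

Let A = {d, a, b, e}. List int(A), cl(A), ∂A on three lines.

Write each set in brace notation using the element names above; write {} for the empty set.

U open, U⊆A: {}, {b}. int(A) = ⋃ = {b}
X∖A={f, g}, int(X∖A)={}, hence cl(A)={d, a, b, e, f, g}
∂A: remove int from cl → {d, a, e, f, g}

int(A) = {b}
cl(A)  = {d, a, b, e, f, g}
∂A     = {d, a, e, f, g}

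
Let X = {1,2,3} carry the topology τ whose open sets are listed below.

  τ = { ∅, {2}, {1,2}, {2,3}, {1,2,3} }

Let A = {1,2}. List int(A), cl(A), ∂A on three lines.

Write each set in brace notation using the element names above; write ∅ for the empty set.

interior: largest open inside A is {1,2} (from ∅, {2}, {1,2})
cl via duality: int({3}) = ∅, so X∖∅ = {1,2,3}
cl∖int = {3}

int(A) = {1,2}
cl(A)  = {1,2,3}
∂A     = {3}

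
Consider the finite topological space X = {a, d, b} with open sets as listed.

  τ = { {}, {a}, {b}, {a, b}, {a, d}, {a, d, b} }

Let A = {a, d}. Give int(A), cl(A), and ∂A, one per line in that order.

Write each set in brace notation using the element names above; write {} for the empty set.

int(A) = {a, d}
cl(A)  = {a, d}
∂A     = {}

interior: largest open inside A is {a, d} (from {}, {a}, {a, d})
cl via duality: int({b}) = {b}, so X∖{b} = {a, d}
cl∖int = {}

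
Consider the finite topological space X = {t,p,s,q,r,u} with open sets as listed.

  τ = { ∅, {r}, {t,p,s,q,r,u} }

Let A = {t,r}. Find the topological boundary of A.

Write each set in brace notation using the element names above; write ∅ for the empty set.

interior: largest open inside A is {r} (from ∅, {r})
cl via duality: int({p,s,q,u}) = ∅, so X∖∅ = {t,p,s,q,r,u}
cl∖int = {t,p,s,q,u}

{t,p,s,q,u}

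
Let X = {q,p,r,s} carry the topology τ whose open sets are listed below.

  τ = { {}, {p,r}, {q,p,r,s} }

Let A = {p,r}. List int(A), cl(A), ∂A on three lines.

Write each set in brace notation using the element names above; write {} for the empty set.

open subsets of A: {}, {p,r}; so int(A) = {p,r}
closure: X∖int(X∖A) = X∖{} = {q,p,r,s}
∂A = {q,p,r,s} minus {p,r} = {q,s}

int(A) = {p,r}
cl(A)  = {q,p,r,s}
∂A     = {q,s}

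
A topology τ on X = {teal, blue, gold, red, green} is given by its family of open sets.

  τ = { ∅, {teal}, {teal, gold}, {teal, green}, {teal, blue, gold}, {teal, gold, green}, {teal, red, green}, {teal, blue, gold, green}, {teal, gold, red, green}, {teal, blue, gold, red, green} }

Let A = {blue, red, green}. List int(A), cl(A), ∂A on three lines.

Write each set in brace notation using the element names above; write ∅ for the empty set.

int(A) = ∅
cl(A)  = {blue, red, green}
∂A     = {blue, red, green}

opens ⊆ A: ∅; union → int = ∅
complement {teal, gold}; its interior {teal, gold}; cl(A) = X∖{teal, gold} = {blue, red, green}
boundary = {blue, red, green} ∖ ∅ = {blue, red, green}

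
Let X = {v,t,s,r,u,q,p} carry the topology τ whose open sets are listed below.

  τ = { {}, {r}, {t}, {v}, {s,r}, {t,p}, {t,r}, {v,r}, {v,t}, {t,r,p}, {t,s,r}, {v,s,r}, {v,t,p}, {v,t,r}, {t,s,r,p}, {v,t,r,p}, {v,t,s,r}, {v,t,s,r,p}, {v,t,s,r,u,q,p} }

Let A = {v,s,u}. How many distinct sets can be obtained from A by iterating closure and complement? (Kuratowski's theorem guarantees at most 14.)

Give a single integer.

closure: X∖int(X∖A) = X∖{t,r,p} = {v,s,u,q}
Let k=closure and c=complement:
  1. A     = {v,s,u}
  2. kA    = {v,s,u,q}
  3. cA    = {t,r,q,p}
  4. ckA   = {t,r,p}
  5. kcA   = {t,s,r,u,q,p}
  6. ckcA  = {v}
  7. kckcA = {v,u,q}
  8. ckckcA = {t,s,r,p}
— saturated at 8

8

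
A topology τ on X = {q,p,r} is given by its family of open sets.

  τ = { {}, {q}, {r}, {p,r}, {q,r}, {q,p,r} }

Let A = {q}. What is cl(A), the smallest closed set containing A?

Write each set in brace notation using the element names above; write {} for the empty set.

{q}

X∖A={p,r}, int(X∖A)={p,r}, hence cl(A)={q}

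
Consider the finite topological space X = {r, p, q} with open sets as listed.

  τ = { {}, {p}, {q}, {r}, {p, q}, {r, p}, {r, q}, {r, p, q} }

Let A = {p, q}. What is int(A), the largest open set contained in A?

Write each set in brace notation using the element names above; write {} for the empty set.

interior: largest open inside A is {p, q} (from {}, {q}, {p}, {p, q})

{p, q}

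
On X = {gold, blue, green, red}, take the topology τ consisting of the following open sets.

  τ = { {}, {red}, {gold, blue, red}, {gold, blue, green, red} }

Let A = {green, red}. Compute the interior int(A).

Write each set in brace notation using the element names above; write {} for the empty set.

interior: largest open inside A is {red} (from {}, {red})

{red}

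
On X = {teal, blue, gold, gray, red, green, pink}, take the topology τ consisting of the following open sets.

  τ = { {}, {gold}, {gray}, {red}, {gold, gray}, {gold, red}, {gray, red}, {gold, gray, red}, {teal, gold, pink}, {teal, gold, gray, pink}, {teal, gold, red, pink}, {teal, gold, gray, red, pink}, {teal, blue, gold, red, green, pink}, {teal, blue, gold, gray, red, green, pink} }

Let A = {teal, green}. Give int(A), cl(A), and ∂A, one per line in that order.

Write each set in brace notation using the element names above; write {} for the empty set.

int(A) = {}
cl(A)  = {teal, blue, green, pink}
∂A     = {teal, blue, green, pink}

open subsets of A: {}; so int(A) = {}
closure: X∖int(X∖A) = X∖{gold, gray, red} = {teal, blue, green, pink}
∂A = {teal, blue, green, pink} minus {} = {teal, blue, green, pink}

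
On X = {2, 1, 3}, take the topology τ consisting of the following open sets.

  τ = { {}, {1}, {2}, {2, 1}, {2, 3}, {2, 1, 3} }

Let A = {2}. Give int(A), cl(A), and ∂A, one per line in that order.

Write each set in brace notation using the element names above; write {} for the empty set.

int(A) = {2}
cl(A)  = {2, 3}
∂A     = {3}

U open, U⊆A: {}, {2}. int(A) = ⋃ = {2}
X∖A={1, 3}, int(X∖A)={1}, hence cl(A)={2, 3}
∂A: remove int from cl → {3}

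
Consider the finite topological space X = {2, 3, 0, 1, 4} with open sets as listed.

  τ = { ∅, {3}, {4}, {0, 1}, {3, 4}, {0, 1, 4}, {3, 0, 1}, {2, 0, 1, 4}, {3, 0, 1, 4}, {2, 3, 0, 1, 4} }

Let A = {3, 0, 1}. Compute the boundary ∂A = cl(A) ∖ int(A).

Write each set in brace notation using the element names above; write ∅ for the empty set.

opens ⊆ A: ∅, {3}, {0, 1}, {3, 0, 1}; union → int = {3, 0, 1}
complement {2, 4}; its interior {4}; cl(A) = X∖{4} = {2, 3, 0, 1}
boundary = {2, 3, 0, 1} ∖ {3, 0, 1} = {2}

{2}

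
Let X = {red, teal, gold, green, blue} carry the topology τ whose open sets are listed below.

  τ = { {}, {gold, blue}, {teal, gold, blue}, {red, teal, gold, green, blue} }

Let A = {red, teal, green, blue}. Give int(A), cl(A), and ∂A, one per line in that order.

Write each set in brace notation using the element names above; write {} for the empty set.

int(A) = {}
cl(A)  = {red, teal, gold, green, blue}
∂A     = {red, teal, gold, green, blue}

interior: largest open inside A is {} (from {})
cl via duality: int({gold}) = {}, so X∖{} = {red, teal, gold, green, blue}
cl∖int = {red, teal, gold, green, blue}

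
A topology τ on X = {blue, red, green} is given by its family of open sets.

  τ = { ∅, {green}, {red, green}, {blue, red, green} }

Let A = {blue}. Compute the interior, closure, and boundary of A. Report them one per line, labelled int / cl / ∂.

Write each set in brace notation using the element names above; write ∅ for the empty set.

int(A) = ∅
cl(A)  = {blue}
∂A     = {blue}

open subsets of A: ∅; so int(A) = ∅
closure: X∖int(X∖A) = X∖{red, green} = {blue}
∂A = {blue} minus ∅ = {blue}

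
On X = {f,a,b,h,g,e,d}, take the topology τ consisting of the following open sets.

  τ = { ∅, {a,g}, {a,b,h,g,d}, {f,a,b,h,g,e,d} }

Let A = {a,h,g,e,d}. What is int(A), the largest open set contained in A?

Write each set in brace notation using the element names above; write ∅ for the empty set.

{a,g}

opens ⊆ A: ∅, {a,g}; union → int = {a,g}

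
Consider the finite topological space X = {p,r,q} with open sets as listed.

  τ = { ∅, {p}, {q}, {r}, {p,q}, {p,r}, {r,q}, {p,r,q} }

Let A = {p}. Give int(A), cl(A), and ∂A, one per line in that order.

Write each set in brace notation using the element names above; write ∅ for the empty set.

int(A) = {p}
cl(A)  = {p}
∂A     = ∅

open subsets of A: ∅, {p}; so int(A) = {p}
closure: X∖int(X∖A) = X∖{r,q} = {p}
∂A = {p} minus {p} = ∅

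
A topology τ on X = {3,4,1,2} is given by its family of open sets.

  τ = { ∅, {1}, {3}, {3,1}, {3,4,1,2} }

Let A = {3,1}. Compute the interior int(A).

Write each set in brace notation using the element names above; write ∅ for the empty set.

{3,1}

U open, U⊆A: ∅, {3}, {1}, {3,1}. int(A) = ⋃ = {3,1}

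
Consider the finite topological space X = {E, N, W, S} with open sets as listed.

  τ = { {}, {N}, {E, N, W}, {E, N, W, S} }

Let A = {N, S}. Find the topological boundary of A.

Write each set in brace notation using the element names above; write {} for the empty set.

opens ⊆ A: {}, {N}; union → int = {N}
complement {E, W}; its interior {}; cl(A) = X∖{} = {E, N, W, S}
boundary = {E, N, W, S} ∖ {N} = {E, W, S}

{E, W, S}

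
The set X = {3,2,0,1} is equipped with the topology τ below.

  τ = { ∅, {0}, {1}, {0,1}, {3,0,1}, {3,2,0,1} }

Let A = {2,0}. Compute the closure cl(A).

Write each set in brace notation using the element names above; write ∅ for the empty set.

complement {3,1}; its interior {1}; cl(A) = X∖{1} = {3,2,0}

{3,2,0}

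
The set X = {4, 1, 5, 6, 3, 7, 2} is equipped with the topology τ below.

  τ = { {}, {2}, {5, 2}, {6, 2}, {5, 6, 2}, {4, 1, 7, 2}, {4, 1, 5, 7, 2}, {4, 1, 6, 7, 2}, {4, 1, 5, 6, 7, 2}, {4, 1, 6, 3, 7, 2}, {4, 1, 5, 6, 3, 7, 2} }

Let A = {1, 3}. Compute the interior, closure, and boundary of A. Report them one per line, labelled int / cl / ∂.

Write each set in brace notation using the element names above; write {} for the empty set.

int(A) = {}
cl(A)  = {4, 1, 3, 7}
∂A     = {4, 1, 3, 7}

opens ⊆ A: {}; union → int = {}
complement {4, 5, 6, 7, 2}; its interior {5, 6, 2}; cl(A) = X∖{5, 6, 2} = {4, 1, 3, 7}
boundary = {4, 1, 3, 7} ∖ {} = {4, 1, 3, 7}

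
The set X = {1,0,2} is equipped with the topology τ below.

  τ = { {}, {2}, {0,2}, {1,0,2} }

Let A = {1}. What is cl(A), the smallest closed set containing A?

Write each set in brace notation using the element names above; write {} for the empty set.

X∖A={0,2}, int(X∖A)={0,2}, hence cl(A)={1}

{1}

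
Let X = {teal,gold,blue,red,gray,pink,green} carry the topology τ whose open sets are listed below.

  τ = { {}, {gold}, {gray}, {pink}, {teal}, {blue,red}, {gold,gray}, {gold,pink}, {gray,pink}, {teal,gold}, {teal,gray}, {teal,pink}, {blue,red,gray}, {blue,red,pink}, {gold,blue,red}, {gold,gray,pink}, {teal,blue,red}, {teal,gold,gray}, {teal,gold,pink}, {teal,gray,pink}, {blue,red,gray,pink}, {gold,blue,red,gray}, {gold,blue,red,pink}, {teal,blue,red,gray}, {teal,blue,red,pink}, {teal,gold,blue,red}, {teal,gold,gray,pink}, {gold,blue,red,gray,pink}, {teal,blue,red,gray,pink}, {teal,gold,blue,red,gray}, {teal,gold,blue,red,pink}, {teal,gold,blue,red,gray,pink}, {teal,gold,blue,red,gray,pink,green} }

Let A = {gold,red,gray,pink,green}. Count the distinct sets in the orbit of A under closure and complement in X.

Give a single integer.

X∖A={teal,blue}, int(X∖A)={teal}, hence cl(A)={gold,blue,red,gray,pink,green}
Orbit (k=closure, c=complement):
  1. A     = {gold,red,gray,pink,green}
  2. kA    = {gold,blue,red,gray,pink,green}
  3. cA    = {teal,blue}
  4. ckA   = {teal}
  5. kcA   = {teal,blue,red,green}
  6. kckA  = {teal,green}
  7. ckcA  = {gold,gray,pink}
  8. ckckA = {gold,blue,red,gray,pink}
  9. kckcA = {gold,gray,pink,green}
  10. ckckcA = {teal,blue,red}
(closed under both — stop)

10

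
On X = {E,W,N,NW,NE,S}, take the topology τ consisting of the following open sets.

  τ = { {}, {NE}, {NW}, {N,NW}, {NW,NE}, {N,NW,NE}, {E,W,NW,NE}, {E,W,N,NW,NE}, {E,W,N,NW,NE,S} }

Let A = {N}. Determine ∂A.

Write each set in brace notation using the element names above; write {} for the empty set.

U open, U⊆A: {}. int(A) = ⋃ = {}
X∖A={E,W,NW,NE,S}, int(X∖A)={E,W,NW,NE}, hence cl(A)={N,S}
∂A: remove int from cl → {N,S}

{N,S}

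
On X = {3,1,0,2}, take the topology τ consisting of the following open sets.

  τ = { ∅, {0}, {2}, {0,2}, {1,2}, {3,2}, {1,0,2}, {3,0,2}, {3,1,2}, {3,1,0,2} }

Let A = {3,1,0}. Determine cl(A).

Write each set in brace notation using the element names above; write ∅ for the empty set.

{3,1,0}

closure: X∖int(X∖A) = X∖{2} = {3,1,0}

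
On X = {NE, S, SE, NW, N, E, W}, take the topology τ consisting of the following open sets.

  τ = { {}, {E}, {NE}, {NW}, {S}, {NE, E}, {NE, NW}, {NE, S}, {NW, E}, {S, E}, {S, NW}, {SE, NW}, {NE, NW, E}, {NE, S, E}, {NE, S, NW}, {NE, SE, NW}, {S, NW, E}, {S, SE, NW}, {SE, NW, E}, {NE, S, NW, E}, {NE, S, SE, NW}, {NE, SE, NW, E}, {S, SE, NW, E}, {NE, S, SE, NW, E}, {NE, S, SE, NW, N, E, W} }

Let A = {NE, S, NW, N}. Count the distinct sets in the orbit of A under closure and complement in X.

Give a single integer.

8

complement {SE, E, W}; its interior {E}; cl(A) = X∖{E} = {NE, S, SE, NW, N, W}
With k = closure, c = complement:
  1. A     = {NE, S, NW, N}
  2. kA    = {NE, S, SE, NW, N, W}
  3. cA    = {SE, E, W}
  4. ckA   = {E}
  5. kcA   = {SE, N, E, W}
  6. kckA  = {N, E, W}
  7. ckcA  = {NE, S, NW}
  8. ckckA = {NE, S, SE, NW}
k, c of each give nothing new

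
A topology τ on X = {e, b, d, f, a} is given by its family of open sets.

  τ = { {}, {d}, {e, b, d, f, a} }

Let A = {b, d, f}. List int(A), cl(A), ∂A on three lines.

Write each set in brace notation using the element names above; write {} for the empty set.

open subsets of A: {}, {d}; so int(A) = {d}
closure: X∖int(X∖A) = X∖{} = {e, b, d, f, a}
∂A = {e, b, d, f, a} minus {d} = {e, b, f, a}

int(A) = {d}
cl(A)  = {e, b, d, f, a}
∂A     = {e, b, f, a}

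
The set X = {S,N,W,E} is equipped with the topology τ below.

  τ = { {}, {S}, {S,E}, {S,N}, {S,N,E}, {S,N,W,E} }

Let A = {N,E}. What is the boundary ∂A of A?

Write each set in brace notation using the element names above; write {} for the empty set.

{N,W,E}

opens ⊆ A: {}; union → int = {}
complement {S,W}; its interior {S}; cl(A) = X∖{S} = {N,W,E}
boundary = {N,W,E} ∖ {} = {N,W,E}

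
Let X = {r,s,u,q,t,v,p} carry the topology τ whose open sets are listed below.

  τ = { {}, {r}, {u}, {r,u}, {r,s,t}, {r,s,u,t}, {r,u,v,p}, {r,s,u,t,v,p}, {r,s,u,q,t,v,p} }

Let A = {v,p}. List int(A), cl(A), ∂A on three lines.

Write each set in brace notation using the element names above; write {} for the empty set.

U open, U⊆A: {}. int(A) = ⋃ = {}
X∖A={r,s,u,q,t}, int(X∖A)={r,s,u,t}, hence cl(A)={q,v,p}
∂A: remove int from cl → {q,v,p}

int(A) = {}
cl(A)  = {q,v,p}
∂A     = {q,v,p}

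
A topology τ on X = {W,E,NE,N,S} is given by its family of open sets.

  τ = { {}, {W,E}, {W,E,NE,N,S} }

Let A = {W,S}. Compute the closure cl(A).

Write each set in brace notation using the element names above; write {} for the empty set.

{W,E,NE,N,S}

X∖A={E,NE,N}, int(X∖A)={}, hence cl(A)={W,E,NE,N,S}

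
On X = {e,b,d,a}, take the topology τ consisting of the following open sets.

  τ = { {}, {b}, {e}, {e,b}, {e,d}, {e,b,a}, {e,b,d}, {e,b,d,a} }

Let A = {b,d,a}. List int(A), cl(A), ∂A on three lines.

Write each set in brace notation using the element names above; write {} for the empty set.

int(A) = {b}
cl(A)  = {b,d,a}
∂A     = {d,a}

open subsets of A: {}, {b}; so int(A) = {b}
closure: X∖int(X∖A) = X∖{e} = {b,d,a}
∂A = {b,d,a} minus {b} = {d,a}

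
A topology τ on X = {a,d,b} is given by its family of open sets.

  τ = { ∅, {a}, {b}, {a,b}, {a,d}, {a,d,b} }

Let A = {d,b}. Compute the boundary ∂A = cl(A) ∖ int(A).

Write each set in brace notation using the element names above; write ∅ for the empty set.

interior: largest open inside A is {b} (from ∅, {b})
cl via duality: int({a}) = {a}, so X∖{a} = {d,b}
cl∖int = {d}

{d}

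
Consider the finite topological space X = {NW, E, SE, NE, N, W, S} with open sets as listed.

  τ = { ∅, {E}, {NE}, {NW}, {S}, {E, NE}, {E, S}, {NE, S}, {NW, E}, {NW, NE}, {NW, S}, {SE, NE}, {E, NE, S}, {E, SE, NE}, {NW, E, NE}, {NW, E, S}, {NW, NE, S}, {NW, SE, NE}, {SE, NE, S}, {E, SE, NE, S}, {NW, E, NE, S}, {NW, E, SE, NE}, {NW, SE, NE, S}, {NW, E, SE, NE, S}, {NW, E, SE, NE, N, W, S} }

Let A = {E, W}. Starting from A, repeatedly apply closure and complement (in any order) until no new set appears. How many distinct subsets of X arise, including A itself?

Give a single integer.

6

closure: X∖int(X∖A) = X∖{NW, SE, NE, S} = {E, N, W}
Let k=closure and c=complement:
  1. A     = {E, W}
  2. kA    = {E, N, W}
  3. cA    = {NW, SE, NE, N, S}
  4. ckA   = {NW, SE, NE, S}
  5. kcA   = {NW, SE, NE, N, W, S}
  6. ckcA  = {E}
— saturated at 6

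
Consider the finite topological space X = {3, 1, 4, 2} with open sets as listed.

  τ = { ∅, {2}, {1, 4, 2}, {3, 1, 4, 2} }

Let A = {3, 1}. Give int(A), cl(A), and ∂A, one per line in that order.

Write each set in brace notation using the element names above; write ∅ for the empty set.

int(A) = ∅
cl(A)  = {3, 1, 4}
∂A     = {3, 1, 4}

U open, U⊆A: ∅. int(A) = ⋃ = ∅
X∖A={4, 2}, int(X∖A)={2}, hence cl(A)={3, 1, 4}
∂A: remove int from cl → {3, 1, 4}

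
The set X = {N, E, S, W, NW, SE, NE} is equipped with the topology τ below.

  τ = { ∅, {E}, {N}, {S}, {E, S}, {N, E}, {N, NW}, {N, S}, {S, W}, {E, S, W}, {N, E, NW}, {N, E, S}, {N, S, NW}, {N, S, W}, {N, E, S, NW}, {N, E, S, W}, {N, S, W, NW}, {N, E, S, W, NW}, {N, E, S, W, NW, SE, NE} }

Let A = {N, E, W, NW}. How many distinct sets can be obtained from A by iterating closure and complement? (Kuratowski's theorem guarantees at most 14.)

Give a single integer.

X∖A={S, SE, NE}, int(X∖A)={S}, hence cl(A)={N, E, W, NW, SE, NE}
Orbit (k=closure, c=complement):
  1. A     = {N, E, W, NW}
  2. kA    = {N, E, W, NW, SE, NE}
  3. cA    = {S, SE, NE}
  4. ckA   = {S}
  5. kcA   = {S, W, SE, NE}
  6. ckcA  = {N, E, NW}
  7. kckcA = {N, E, NW, SE, NE}
  8. ckckcA = {S, W}
(closed under both — stop)

8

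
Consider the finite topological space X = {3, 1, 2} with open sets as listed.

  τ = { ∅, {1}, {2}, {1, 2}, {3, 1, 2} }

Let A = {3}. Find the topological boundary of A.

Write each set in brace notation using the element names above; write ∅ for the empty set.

opens ⊆ A: ∅; union → int = ∅
complement {1, 2}; its interior {1, 2}; cl(A) = X∖{1, 2} = {3}
boundary = {3} ∖ ∅ = {3}

{3}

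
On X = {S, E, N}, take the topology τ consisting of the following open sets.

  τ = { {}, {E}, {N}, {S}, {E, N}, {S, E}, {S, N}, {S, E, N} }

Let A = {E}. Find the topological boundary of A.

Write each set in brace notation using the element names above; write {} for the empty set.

open subsets of A: {}, {E}; so int(A) = {E}
closure: X∖int(X∖A) = X∖{S, N} = {E}
∂A = {E} minus {E} = {}

{}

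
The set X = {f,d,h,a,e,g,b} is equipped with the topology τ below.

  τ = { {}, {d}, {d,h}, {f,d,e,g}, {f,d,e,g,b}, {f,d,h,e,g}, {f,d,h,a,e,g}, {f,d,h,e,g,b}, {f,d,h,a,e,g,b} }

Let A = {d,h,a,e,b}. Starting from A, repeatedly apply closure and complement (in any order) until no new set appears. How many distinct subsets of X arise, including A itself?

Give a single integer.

6

X∖A={f,g}, int(X∖A)={}, hence cl(A)={f,d,h,a,e,g,b}
Orbit (k=closure, c=complement):
  1. A     = {d,h,a,e,b}
  2. kA    = {f,d,h,a,e,g,b}
  3. cA    = {f,g}
  4. ckA   = {}
  5. kcA   = {f,a,e,g,b}
  6. ckcA  = {d,h}
(closed under both — stop)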